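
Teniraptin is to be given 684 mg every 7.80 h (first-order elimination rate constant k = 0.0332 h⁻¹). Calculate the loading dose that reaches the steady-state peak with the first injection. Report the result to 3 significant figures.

Accumulation ratio R = 1 / (1 − e^(−kτ)) = 1 / (1 − e^(−0.03320×7.80)) = 1 / (1 − 0.7719) = 4.383
Loading dose = maintenance dose × R = 684 × 4.383 ≈ 3000 mg

3000 mg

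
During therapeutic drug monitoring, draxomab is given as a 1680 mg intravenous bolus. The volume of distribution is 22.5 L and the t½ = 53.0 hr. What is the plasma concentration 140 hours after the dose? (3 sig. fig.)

C₀ = dose / V = 1680 / 22.5 = 74.67 mg/L
k = ln 2 / 53.0 = 0.01308 hr⁻¹
C(t) = C₀ e^(−kt) = 74.67 × e^(−0.01308 × 140) = 74.67 × e^(−1.831) = 74.67 × 0.1603 ≈ 12.0 mg/L

12.0 mg/L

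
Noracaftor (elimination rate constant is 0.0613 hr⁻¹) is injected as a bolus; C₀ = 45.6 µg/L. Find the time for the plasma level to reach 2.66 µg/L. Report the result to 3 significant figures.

46.4 hours

C(t) = C₀ e^(−kt)  ⇒  t = ln(C₀/C) / k
t = ln(45.6/2.66) / 0.06130 = 2.842 / 0.06130 ≈ 46.4 hours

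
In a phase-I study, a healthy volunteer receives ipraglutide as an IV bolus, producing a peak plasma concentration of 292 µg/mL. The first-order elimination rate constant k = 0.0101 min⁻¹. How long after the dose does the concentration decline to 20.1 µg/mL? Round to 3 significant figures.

C(t) = C₀ e^(−kt)  ⇒  t = ln(C₀/C) / k
t = ln(292/20.1) / 0.01010 = 2.676 / 0.01010 ≈ 265 minutes

265 minutes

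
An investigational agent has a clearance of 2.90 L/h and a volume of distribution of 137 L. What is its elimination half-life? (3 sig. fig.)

k = CL / V = 2.90 / 137 = 0.02117 h⁻¹
t½ = ln 2 / k = ln 2 / 0.02117 ≈ 32.7 hours

32.7 hours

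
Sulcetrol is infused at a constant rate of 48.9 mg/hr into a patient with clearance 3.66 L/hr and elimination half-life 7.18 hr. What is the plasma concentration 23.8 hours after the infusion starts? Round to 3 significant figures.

Css = rate / CL = 48.9 / 3.66 = 13.36 mg/L
k = ln 2 / 7.18 = 0.09654 hr⁻¹
C(t) = Css (1 − e^(−kt)) = 13.36 × (1 − e^(−2.298)) = 13.36 × 0.8995 ≈ 12.0 mg/L

12.0 mg/L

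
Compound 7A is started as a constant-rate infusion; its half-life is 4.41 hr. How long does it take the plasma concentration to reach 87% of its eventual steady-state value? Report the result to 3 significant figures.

13.0 hours

k = ln 2 / 4.41 = 0.1572 hr⁻¹
f = 1 − e^(−kt)  ⇒  t = −ln(1 − f) / k
t = −ln(1 − 0.87) / 0.1572 = 2.040 / 0.1572 ≈ 13.0 hours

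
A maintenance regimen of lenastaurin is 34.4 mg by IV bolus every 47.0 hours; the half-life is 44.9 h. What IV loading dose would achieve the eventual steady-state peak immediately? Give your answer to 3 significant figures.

66.7 mg

k = ln 2 / 44.9 = 0.01544 h⁻¹
Accumulation ratio R = 1 / (1 − e^(−kτ)) = 1 / (1 − e^(−0.01544×47.0)) = 1 / (1 − 0.4841) = 1.938
Loading dose = maintenance dose × R = 34.4 × 1.938 ≈ 66.7 mg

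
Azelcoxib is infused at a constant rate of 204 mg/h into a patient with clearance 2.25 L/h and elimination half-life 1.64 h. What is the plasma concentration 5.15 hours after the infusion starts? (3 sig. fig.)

Css = rate / CL = 204 / 2.25 = 90.67 mg/L
k = ln 2 / 1.64 = 0.4227 h⁻¹
C(t) = Css (1 − e^(−kt)) = 90.67 × (1 − e^(−2.177)) = 90.67 × 0.8866 ≈ 80.4 mg/L

80.4 mg/L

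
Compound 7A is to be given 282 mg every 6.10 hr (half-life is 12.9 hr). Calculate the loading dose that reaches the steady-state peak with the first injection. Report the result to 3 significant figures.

k = ln 2 / 12.9 = 0.05373 hr⁻¹
Accumulation ratio R = 1 / (1 − e^(−kτ)) = 1 / (1 − e^(−0.05373×6.10)) = 1 / (1 − 0.7205) = 3.578
Loading dose = maintenance dose × R = 282 × 3.578 ≈ 1010 mg

1010 mg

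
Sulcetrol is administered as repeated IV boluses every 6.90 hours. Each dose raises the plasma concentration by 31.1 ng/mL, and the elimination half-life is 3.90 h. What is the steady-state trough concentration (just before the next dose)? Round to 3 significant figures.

12.9 ng/mL

k = ln 2 / 3.90 = 0.1777 h⁻¹
Fraction remaining after one interval: e^(−kτ) = e^(−0.1777 × 6.90) = 0.2934
R = 1 / (1 − 0.2934) = 1.415
Css,max = 31.1 × 1.415 = 44.01 ng/mL
Css,min = Css,max × e^(−kτ) = 44.01 × 0.2934 ≈ 12.9 ng/mL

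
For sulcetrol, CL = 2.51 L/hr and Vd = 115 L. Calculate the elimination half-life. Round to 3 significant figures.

31.8 hours

k = CL / V = 2.51 / 115 = 0.02183 hr⁻¹
t½ = ln 2 / k = ln 2 / 0.02183 ≈ 31.8 hours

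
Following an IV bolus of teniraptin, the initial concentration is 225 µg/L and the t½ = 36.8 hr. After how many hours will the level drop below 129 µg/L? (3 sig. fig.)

k = ln 2 / 36.8 = 0.01884 hr⁻¹
C(t) = C₀ e^(−kt)  ⇒  t = ln(C₀/C) / k
t = ln(225/129) / 0.01884 = 0.5563 / 0.01884 ≈ 29.5 hours

29.5 hours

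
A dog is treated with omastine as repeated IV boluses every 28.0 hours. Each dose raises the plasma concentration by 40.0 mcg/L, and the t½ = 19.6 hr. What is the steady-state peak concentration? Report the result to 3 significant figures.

k = ln 2 / 19.6 = 0.03536 hr⁻¹
Fraction remaining after one interval: e^(−kτ) = e^(−0.03536 × 28.0) = 0.3715
R = 1 / (1 − 0.3715) = 1.591
Css,max = 40.0 × 1.591 ≈ 63.6 mcg/L

63.6 mcg/L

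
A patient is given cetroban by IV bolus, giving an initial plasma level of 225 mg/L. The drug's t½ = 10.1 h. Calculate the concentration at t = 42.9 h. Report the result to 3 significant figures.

k = ln 2 / 10.1 = 0.06863 h⁻¹
C(t) = C₀ e^(−kt) = 225 × e^(−0.06863 × 42.9) = 225 × e^(−2.944) = 225 × 0.05265 ≈ 11.8 mg/L

11.8 mg/L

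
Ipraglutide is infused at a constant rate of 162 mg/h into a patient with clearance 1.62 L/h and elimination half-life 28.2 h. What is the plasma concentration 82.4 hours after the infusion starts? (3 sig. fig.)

86.8 mg/L

Css = rate / CL = 162 / 1.62 = 100.0 mg/L
k = ln 2 / 28.2 = 0.02458 h⁻¹
C(t) = Css (1 − e^(−kt)) = 100.0 × (1 − e^(−2.025)) = 100.0 × 0.8681 ≈ 86.8 mg/L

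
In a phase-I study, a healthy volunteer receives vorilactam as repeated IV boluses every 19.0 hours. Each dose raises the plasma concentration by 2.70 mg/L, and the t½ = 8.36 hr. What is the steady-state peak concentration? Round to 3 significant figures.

k = ln 2 / 8.36 = 0.08291 hr⁻¹
Fraction remaining after one interval: e^(−kτ) = e^(−0.08291 × 19.0) = 0.2069
R = 1 / (1 − 0.2069) = 1.261
Css,max = 2.70 × 1.261 ≈ 3.40 mg/L

3.40 mg/L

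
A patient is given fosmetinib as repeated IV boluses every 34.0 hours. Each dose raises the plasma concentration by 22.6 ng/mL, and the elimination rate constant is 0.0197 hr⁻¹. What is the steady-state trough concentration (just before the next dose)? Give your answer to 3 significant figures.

Fraction remaining after one interval: e^(−kτ) = e^(−0.01970 × 34.0) = 0.5118
R = 1 / (1 − 0.5118) = 2.048
Css,max = 22.6 × 2.048 = 46.29 ng/mL
Css,min = Css,max × e^(−kτ) = 46.29 × 0.5118 ≈ 23.7 ng/mL

23.7 ng/mL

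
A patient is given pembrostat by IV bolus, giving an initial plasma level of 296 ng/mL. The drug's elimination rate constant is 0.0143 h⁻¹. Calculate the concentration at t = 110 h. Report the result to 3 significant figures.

61.4 ng/mL

C(t) = C₀ e^(−kt) = 296 × e^(−0.01430 × 110) = 296 × e^(−1.573) = 296 × 0.2074 ≈ 61.4 ng/mL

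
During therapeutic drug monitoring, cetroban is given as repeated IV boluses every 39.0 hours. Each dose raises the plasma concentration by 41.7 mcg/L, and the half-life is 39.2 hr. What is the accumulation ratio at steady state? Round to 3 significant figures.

k = ln 2 / 39.2 = 0.01768 hr⁻¹
Fraction remaining after one interval: e^(−kτ) = e^(−0.01768 × 39.0) = 0.5018
R = 1 / (1 − 0.5018) = 1 / 0.4982 ≈ 2.01

2.01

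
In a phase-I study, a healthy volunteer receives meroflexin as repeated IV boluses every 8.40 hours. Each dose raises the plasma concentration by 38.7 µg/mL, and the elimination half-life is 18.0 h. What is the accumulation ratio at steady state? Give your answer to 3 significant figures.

3.62

k = ln 2 / 18.0 = 0.03851 h⁻¹
Fraction remaining after one interval: e^(−kτ) = e^(−0.03851 × 8.40) = 0.7236
R = 1 / (1 − 0.7236) = 1 / 0.2764 ≈ 3.62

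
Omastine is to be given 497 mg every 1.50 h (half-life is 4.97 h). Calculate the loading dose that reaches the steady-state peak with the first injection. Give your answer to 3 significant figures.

k = ln 2 / 4.97 = 0.1395 h⁻¹
Accumulation ratio R = 1 / (1 − e^(−kτ)) = 1 / (1 − e^(−0.1395×1.50)) = 1 / (1 − 0.8112) = 5.298
Loading dose = maintenance dose × R = 497 × 5.298 ≈ 2630 mg

2630 mg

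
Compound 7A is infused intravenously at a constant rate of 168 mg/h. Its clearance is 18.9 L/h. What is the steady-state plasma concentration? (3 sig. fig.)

Css = infusion rate / CL = 168 / 18.9 ≈ 8.89 mg/L

8.89 mg/L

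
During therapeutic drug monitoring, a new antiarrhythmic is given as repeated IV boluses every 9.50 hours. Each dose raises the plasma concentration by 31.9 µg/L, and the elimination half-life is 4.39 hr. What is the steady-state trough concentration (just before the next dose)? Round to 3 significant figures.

9.16 µg/L

k = ln 2 / 4.39 = 0.1579 hr⁻¹
Fraction remaining after one interval: e^(−kτ) = e^(−0.1579 × 9.50) = 0.2231
R = 1 / (1 − 0.2231) = 1.287
Css,max = 31.9 × 1.287 = 41.06 µg/L
Css,min = Css,max × e^(−kτ) = 41.06 × 0.2231 ≈ 9.16 µg/L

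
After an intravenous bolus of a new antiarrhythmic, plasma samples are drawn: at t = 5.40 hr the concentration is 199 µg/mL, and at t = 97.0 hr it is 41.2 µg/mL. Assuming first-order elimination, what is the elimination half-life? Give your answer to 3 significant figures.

k = ln(C₁/C₂) / (t₂ − t₁) = ln(199/41.2) / (97.0 − 5.40)
  = 1.575 / 91.60 = 0.01719 hr⁻¹
t½ = ln 2 / k = ln 2 / 0.01719 ≈ 40.3 hours

40.3 hours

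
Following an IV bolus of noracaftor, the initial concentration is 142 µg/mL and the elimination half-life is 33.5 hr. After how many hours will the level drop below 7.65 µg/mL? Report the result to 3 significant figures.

k = ln 2 / 33.5 = 0.02069 hr⁻¹
C(t) = C₀ e^(−kt)  ⇒  t = ln(C₀/C) / k
t = ln(142/7.65) / 0.02069 = 2.921 / 0.02069 ≈ 141 hours

141 hours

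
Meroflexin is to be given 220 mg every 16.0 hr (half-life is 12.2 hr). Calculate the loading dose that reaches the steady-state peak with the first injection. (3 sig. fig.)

k = ln 2 / 12.2 = 0.05682 hr⁻¹
Accumulation ratio R = 1 / (1 − e^(−kτ)) = 1 / (1 − e^(−0.05682×16.0)) = 1 / (1 − 0.4029) = 1.675
Loading dose = maintenance dose × R = 220 × 1.675 ≈ 368 mg

368 mg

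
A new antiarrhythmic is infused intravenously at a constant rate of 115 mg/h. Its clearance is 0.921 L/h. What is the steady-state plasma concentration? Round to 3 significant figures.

125 µg/mL

Css = infusion rate / CL = 115 / 0.921 ≈ 125 µg/mL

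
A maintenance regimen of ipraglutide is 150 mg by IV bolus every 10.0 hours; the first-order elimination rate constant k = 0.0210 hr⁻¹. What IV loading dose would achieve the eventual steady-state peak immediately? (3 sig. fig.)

Accumulation ratio R = 1 / (1 − e^(−kτ)) = 1 / (1 − e^(−0.02100×10.0)) = 1 / (1 − 0.8106) = 5.279
Loading dose = maintenance dose × R = 150 × 5.279 ≈ 792 mg

792 mg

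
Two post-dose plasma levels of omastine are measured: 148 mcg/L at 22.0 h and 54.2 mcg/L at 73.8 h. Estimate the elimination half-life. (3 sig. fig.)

k = ln(C₁/C₂) / (t₂ − t₁) = ln(148/54.2) / (73.8 − 22.0)
  = 1.005 / 51.80 = 0.01939 h⁻¹
t½ = ln 2 / k = ln 2 / 0.01939 ≈ 35.7 hours

35.7 hours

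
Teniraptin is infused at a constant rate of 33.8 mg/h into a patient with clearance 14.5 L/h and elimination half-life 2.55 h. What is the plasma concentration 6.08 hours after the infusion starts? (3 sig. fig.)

Css = rate / CL = 33.8 / 14.5 = 2.331 µg/mL
k = ln 2 / 2.55 = 0.2718 h⁻¹
C(t) = Css (1 − e^(−kt)) = 2.331 × (1 − e^(−1.653)) = 2.331 × 0.8085 ≈ 1.88 µg/mL

1.88 µg/mL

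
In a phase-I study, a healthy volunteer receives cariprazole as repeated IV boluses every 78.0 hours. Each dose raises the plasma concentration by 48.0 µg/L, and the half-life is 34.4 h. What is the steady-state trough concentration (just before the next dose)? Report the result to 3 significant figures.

k = ln 2 / 34.4 = 0.02015 h⁻¹
Fraction remaining after one interval: e^(−kτ) = e^(−0.02015 × 78.0) = 0.2077
R = 1 / (1 − 0.2077) = 1.262
Css,max = 48.0 × 1.262 = 60.58 µg/L
Css,min = Css,max × e^(−kτ) = 60.58 × 0.2077 ≈ 12.6 µg/L

12.6 µg/L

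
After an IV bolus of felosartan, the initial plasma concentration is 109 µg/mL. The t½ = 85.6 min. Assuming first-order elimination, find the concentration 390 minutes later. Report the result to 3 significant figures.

4.63 µg/mL

k = ln 2 / 85.6 = 0.008098 min⁻¹
390 min is 4.556 half-lives, so C = 109 × (1/2)^4.556 = 109 × 0.04251 ≈ 4.63 µg/mL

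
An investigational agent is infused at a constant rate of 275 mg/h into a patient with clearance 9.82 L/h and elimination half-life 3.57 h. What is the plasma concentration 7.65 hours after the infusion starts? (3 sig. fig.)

21.7 µg/mL

Css = rate / CL = 275 / 9.82 = 28.00 µg/mL
k = ln 2 / 3.57 = 0.1942 h⁻¹
C(t) = Css (1 − e^(−kt)) = 28.00 × (1 − e^(−1.485)) = 28.00 × 0.7736 ≈ 21.7 µg/mL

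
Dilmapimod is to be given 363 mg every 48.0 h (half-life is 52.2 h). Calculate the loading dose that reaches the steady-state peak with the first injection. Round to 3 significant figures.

k = ln 2 / 52.2 = 0.01328 h⁻¹
Accumulation ratio R = 1 / (1 − e^(−kτ)) = 1 / (1 − e^(−0.01328×48.0)) = 1 / (1 − 0.5287) = 2.122
Loading dose = maintenance dose × R = 363 × 2.122 ≈ 770 mg

770 mg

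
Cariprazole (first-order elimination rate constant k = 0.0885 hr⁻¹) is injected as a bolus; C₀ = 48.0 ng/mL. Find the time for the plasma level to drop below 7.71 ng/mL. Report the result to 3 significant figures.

C(t) = C₀ e^(−kt)  ⇒  t = ln(C₀/C) / k
t = ln(48.0/7.71) / 0.08850 = 1.829 / 0.08850 ≈ 20.7 hours

20.7 hours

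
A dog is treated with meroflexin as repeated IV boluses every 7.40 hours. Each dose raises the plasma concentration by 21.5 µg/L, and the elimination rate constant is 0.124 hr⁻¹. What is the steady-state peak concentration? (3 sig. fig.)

Fraction remaining after one interval: e^(−kτ) = e^(−0.1240 × 7.40) = 0.3995
R = 1 / (1 − 0.3995) = 1.665
Css,max = 21.5 × 1.665 ≈ 35.8 µg/L

35.8 µg/L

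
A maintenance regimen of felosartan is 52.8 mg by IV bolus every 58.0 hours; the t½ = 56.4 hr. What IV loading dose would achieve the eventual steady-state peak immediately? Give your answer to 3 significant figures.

104 mg

k = ln 2 / 56.4 = 0.01229 hr⁻¹
Accumulation ratio R = 1 / (1 − e^(−kτ)) = 1 / (1 − e^(−0.01229×58.0)) = 1 / (1 − 0.4903) = 1.962
Loading dose = maintenance dose × R = 52.8 × 1.962 ≈ 104 mg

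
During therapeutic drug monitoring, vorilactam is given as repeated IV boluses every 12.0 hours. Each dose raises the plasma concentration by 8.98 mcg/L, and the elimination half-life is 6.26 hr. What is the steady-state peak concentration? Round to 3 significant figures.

12.2 mcg/L

k = ln 2 / 6.26 = 0.1107 hr⁻¹
Fraction remaining after one interval: e^(−kτ) = e^(−0.1107 × 12.0) = 0.2648
R = 1 / (1 − 0.2648) = 1.360
Css,max = 8.98 × 1.360 ≈ 12.2 mcg/L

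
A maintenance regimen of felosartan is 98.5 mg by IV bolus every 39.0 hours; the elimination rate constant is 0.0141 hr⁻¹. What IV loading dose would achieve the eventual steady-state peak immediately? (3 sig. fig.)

Accumulation ratio R = 1 / (1 − e^(−kτ)) = 1 / (1 − e^(−0.01410×39.0)) = 1 / (1 − 0.5770) = 2.364
Loading dose = maintenance dose × R = 98.5 × 2.364 ≈ 233 mg

233 mg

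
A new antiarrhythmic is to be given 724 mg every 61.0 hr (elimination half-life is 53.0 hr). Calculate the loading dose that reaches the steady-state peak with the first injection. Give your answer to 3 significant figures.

1320 mg

k = ln 2 / 53.0 = 0.01308 hr⁻¹
Accumulation ratio R = 1 / (1 − e^(−kτ)) = 1 / (1 − e^(−0.01308×61.0)) = 1 / (1 − 0.4503) = 1.819
Loading dose = maintenance dose × R = 724 × 1.819 ≈ 1320 mg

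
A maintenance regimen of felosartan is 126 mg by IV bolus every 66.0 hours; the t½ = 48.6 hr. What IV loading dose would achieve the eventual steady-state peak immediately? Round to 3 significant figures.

k = ln 2 / 48.6 = 0.01426 hr⁻¹
Accumulation ratio R = 1 / (1 − e^(−kτ)) = 1 / (1 − e^(−0.01426×66.0)) = 1 / (1 − 0.3901) = 1.640
Loading dose = maintenance dose × R = 126 × 1.640 ≈ 207 mg

207 mg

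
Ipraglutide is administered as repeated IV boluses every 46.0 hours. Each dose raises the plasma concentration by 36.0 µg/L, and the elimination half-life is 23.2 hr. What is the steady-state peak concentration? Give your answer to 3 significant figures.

48.2 µg/L

k = ln 2 / 23.2 = 0.02988 hr⁻¹
Fraction remaining after one interval: e^(−kτ) = e^(−0.02988 × 46.0) = 0.2530
R = 1 / (1 − 0.2530) = 1.339
Css,max = 36.0 × 1.339 ≈ 48.2 µg/L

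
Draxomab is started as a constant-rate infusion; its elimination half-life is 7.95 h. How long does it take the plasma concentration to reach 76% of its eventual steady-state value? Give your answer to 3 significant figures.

k = ln 2 / 7.95 = 0.08719 h⁻¹
f = 1 − e^(−kt)  ⇒  t = −ln(1 − f) / k
t = −ln(1 − 0.76) / 0.08719 = 1.427 / 0.08719 ≈ 16.4 hours

16.4 hours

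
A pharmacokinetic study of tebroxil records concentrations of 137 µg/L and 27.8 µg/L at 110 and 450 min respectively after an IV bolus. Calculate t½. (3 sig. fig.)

k = ln(C₁/C₂) / (t₂ − t₁) = ln(137/27.8) / (450 − 110)
  = 1.595 / 340.0 = 0.004691 min⁻¹
t½ = ln 2 / k = ln 2 / 0.004691 ≈ 148 minutes

148 minutes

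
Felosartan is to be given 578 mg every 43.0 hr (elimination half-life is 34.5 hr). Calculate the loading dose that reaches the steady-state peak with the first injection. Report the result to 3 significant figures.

999 mg

k = ln 2 / 34.5 = 0.02009 hr⁻¹
Accumulation ratio R = 1 / (1 − e^(−kτ)) = 1 / (1 − e^(−0.02009×43.0)) = 1 / (1 − 0.4215) = 1.729
Loading dose = maintenance dose × R = 578 × 1.729 ≈ 999 mg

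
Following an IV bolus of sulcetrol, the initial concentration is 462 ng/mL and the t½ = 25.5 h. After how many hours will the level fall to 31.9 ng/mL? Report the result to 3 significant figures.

98.3 hours

k = ln 2 / 25.5 = 0.02718 h⁻¹
C(t) = C₀ e^(−kt)  ⇒  t = ln(C₀/C) / k
t = ln(462/31.9) / 0.02718 = 2.673 / 0.02718 ≈ 98.3 hours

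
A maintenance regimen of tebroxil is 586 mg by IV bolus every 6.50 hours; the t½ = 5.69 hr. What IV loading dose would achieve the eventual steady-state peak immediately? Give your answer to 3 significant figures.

1070 mg

k = ln 2 / 5.69 = 0.1218 hr⁻¹
Accumulation ratio R = 1 / (1 − e^(−kτ)) = 1 / (1 − e^(−0.1218×6.50)) = 1 / (1 − 0.4530) = 1.828
Loading dose = maintenance dose × R = 586 × 1.828 ≈ 1070 mg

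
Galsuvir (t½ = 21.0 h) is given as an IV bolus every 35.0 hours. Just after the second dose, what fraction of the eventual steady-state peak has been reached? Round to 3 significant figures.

0.901

k = ln 2 / 21.0 = 0.03301 h⁻¹
f_n = 1 − e^(−nkτ) = 1 − e^(−2 × 0.03301 × 35.0) = 1 − e^(−2.310) = 1 − 0.09921 ≈ 0.901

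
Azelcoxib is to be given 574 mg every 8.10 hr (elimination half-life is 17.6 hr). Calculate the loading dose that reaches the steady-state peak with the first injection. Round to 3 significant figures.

2100 mg

k = ln 2 / 17.6 = 0.03938 hr⁻¹
Accumulation ratio R = 1 / (1 − e^(−kτ)) = 1 / (1 − e^(−0.03938×8.10)) = 1 / (1 − 0.7269) = 3.661
Loading dose = maintenance dose × R = 574 × 3.661 ≈ 2100 mg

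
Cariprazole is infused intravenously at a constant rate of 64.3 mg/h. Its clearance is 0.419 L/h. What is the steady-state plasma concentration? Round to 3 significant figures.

Css = infusion rate / CL = 64.3 / 0.419 ≈ 153 µg/mL

153 µg/mL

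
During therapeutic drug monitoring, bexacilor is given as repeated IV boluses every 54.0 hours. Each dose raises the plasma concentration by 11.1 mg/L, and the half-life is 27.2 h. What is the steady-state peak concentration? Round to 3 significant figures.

k = ln 2 / 27.2 = 0.02548 h⁻¹
Fraction remaining after one interval: e^(−kτ) = e^(−0.02548 × 54.0) = 0.2526
R = 1 / (1 − 0.2526) = 1.338
Css,max = 11.1 × 1.338 ≈ 14.9 mg/L

14.9 mg/L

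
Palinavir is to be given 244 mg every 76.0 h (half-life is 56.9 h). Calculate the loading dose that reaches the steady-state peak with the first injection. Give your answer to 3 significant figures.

404 mg

k = ln 2 / 56.9 = 0.01218 h⁻¹
Accumulation ratio R = 1 / (1 − e^(−kτ)) = 1 / (1 − e^(−0.01218×76.0)) = 1 / (1 − 0.3962) = 1.656
Loading dose = maintenance dose × R = 244 × 1.656 ≈ 404 mg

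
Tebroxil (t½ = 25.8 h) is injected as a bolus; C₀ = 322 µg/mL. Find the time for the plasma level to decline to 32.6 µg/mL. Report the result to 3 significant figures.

k = ln 2 / 25.8 = 0.02687 h⁻¹
C(t) = C₀ e^(−kt)  ⇒  t = ln(C₀/C) / k
t = ln(322/32.6) / 0.02687 = 2.290 / 0.02687 ≈ 85.2 hours

85.2 hours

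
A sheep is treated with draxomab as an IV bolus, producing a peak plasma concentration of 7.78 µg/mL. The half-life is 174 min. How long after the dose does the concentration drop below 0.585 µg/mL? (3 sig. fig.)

k = ln 2 / 174 = 0.003984 min⁻¹
C(t) = C₀ e^(−kt)  ⇒  t = ln(C₀/C) / k
t = ln(7.78/0.585) / 0.003984 = 2.588 / 0.003984 ≈ 650 minutes

650 minutes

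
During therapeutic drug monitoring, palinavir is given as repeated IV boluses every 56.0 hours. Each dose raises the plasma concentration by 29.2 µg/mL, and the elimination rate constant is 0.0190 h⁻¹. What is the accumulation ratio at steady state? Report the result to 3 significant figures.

1.53

Fraction remaining after one interval: e^(−kτ) = e^(−0.01900 × 56.0) = 0.3451
R = 1 / (1 − 0.3451) = 1 / 0.6549 ≈ 1.53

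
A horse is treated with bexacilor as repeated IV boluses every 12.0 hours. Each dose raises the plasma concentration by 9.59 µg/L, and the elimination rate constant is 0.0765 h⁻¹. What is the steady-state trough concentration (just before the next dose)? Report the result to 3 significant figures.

Fraction remaining after one interval: e^(−kτ) = e^(−0.07650 × 12.0) = 0.3993
R = 1 / (1 − 0.3993) = 1.665
Css,max = 9.59 × 1.665 = 15.97 µg/L
Css,min = Css,max × e^(−kτ) = 15.97 × 0.3993 ≈ 6.38 µg/L

6.38 µg/L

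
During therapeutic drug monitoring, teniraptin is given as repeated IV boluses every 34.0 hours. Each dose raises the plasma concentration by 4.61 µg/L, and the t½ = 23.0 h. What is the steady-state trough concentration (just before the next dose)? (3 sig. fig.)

2.58 µg/L

k = ln 2 / 23.0 = 0.03014 h⁻¹
Fraction remaining after one interval: e^(−kτ) = e^(−0.03014 × 34.0) = 0.3589
R = 1 / (1 − 0.3589) = 1.560
Css,max = 4.61 × 1.560 = 7.191 µg/L
Css,min = Css,max × e^(−kτ) = 7.191 × 0.3589 ≈ 2.58 µg/L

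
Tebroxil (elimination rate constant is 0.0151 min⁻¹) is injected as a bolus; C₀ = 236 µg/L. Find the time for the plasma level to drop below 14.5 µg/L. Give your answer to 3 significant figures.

C(t) = C₀ e^(−kt)  ⇒  t = ln(C₀/C) / k
t = ln(236/14.5) / 0.01510 = 2.790 / 0.01510 ≈ 185 minutes

185 minutes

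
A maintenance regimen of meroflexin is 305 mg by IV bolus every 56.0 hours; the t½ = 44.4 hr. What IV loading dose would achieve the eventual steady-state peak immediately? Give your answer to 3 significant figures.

k = ln 2 / 44.4 = 0.01561 hr⁻¹
Accumulation ratio R = 1 / (1 − e^(−kτ)) = 1 / (1 − e^(−0.01561×56.0)) = 1 / (1 − 0.4172) = 1.716
Loading dose = maintenance dose × R = 305 × 1.716 ≈ 523 mg

523 mg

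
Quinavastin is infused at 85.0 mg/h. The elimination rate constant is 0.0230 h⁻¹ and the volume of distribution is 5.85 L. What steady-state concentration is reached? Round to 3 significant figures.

CL = k · V = 0.0230 × 5.85 = 0.1346 L/h
Css = rate / CL = 85.0 / 0.1346 ≈ 632 mg/L

632 mg/L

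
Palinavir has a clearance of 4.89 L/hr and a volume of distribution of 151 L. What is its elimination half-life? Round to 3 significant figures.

21.4 hours

k = CL / V = 4.89 / 151 = 0.03238 hr⁻¹
t½ = ln 2 / k = ln 2 / 0.03238 ≈ 21.4 hours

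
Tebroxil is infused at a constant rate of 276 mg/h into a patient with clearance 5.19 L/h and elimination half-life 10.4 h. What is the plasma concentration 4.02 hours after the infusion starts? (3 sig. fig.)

Css = rate / CL = 276 / 5.19 = 53.18 µg/mL
k = ln 2 / 10.4 = 0.06665 h⁻¹
C(t) = Css (1 − e^(−kt)) = 53.18 × (1 − e^(−0.2679)) = 53.18 × 0.2350 ≈ 12.5 µg/mL

12.5 µg/mL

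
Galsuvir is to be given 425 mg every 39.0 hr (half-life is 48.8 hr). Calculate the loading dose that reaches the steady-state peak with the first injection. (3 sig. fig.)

k = ln 2 / 48.8 = 0.01420 hr⁻¹
Accumulation ratio R = 1 / (1 − e^(−kτ)) = 1 / (1 − e^(−0.01420×39.0)) = 1 / (1 − 0.5747) = 2.351
Loading dose = maintenance dose × R = 425 × 2.351 ≈ 999 mg

999 mg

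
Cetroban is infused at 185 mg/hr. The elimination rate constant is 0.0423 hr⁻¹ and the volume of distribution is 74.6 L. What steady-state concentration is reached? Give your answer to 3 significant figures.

CL = k · V = 0.0423 × 74.6 = 3.156 L/hr
Css = rate / CL = 185 / 3.156 ≈ 58.6 mg/L

58.6 mg/L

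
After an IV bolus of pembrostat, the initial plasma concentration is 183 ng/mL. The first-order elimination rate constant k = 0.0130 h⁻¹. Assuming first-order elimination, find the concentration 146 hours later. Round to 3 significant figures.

27.4 ng/mL

C(t) = C₀ e^(−kt) = 183 × e^(−0.01300 × 146) = 183 × e^(−1.898) = 183 × 0.1499 ≈ 27.4 ng/mL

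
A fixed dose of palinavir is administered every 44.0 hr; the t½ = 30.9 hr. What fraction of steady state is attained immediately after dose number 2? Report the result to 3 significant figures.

k = ln 2 / 30.9 = 0.02243 hr⁻¹
f_n = 1 − e^(−nkτ) = 1 − e^(−2 × 0.02243 × 44.0) = 1 − e^(−1.974) = 1 − 0.1389 ≈ 0.861

0.861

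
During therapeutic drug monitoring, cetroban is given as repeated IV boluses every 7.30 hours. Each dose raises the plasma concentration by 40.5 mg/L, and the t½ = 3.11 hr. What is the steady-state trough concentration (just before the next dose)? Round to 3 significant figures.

9.91 mg/L

k = ln 2 / 3.11 = 0.2229 hr⁻¹
Fraction remaining after one interval: e^(−kτ) = e^(−0.2229 × 7.30) = 0.1965
R = 1 / (1 − 0.1965) = 1.245
Css,max = 40.5 × 1.245 = 50.41 mg/L
Css,min = Css,max × e^(−kτ) = 50.41 × 0.1965 ≈ 9.91 mg/L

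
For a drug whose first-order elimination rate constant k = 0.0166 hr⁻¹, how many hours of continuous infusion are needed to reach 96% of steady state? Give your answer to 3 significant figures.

194 hours

f = 1 − e^(−kt)  ⇒  t = −ln(1 − f) / k
t = −ln(1 − 0.96) / 0.01660 = 3.219 / 0.01660 ≈ 194 hours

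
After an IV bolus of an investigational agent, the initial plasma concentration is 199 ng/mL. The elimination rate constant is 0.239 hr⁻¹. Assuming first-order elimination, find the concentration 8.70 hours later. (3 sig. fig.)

24.9 ng/mL

C(t) = C₀ e^(−kt) = 199 × e^(−0.2390 × 8.70) = 199 × e^(−2.079) = 199 × 0.1250 ≈ 24.9 ng/mL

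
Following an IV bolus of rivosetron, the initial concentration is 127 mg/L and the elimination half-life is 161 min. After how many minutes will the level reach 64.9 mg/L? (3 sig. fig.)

k = ln 2 / 161 = 0.004305 min⁻¹
C(t) = C₀ e^(−kt)  ⇒  t = ln(C₀/C) / k
t = ln(127/64.9) / 0.004305 = 0.6713 / 0.004305 ≈ 156 minutes

156 minutes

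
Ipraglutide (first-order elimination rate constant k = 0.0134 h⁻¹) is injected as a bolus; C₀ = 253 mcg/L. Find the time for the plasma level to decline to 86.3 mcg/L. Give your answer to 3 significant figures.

80.3 hours

C(t) = C₀ e^(−kt)  ⇒  t = ln(C₀/C) / k
t = ln(253/86.3) / 0.01340 = 1.076 / 0.01340 ≈ 80.3 hours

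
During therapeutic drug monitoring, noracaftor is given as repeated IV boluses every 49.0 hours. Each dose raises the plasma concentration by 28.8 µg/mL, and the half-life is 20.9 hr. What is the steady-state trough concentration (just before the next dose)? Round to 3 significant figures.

k = ln 2 / 20.9 = 0.03316 hr⁻¹
Fraction remaining after one interval: e^(−kτ) = e^(−0.03316 × 49.0) = 0.1969
R = 1 / (1 − 0.1969) = 1.245
Css,max = 28.8 × 1.245 = 35.86 µg/mL
Css,min = Css,max × e^(−kτ) = 35.86 × 0.1969 ≈ 7.06 µg/mL

7.06 µg/mL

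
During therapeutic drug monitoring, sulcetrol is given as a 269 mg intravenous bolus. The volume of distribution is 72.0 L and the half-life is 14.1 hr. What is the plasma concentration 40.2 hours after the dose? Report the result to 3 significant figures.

0.518 mg/L

C₀ = dose / V = 269 / 72.0 = 3.736 mg/L
k = ln 2 / 14.1 = 0.04916 hr⁻¹
C(t) = C₀ e^(−kt) = 3.736 × e^(−0.04916 × 40.2) = 3.736 × e^(−1.976) = 3.736 × 0.1386 ≈ 0.518 mg/L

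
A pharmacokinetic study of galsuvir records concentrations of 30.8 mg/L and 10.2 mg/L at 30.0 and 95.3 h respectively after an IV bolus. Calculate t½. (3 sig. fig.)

41.0 hours

k = ln(C₁/C₂) / (t₂ − t₁) = ln(30.8/10.2) / (95.3 − 30.0)
  = 1.105 / 65.30 = 0.01692 h⁻¹
t½ = ln 2 / k = ln 2 / 0.01692 ≈ 41.0 hours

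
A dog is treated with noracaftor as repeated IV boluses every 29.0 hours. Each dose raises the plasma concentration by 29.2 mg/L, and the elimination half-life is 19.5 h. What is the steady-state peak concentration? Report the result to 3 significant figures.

45.4 mg/L

k = ln 2 / 19.5 = 0.03555 h⁻¹
Fraction remaining after one interval: e^(−kτ) = e^(−0.03555 × 29.0) = 0.3567
R = 1 / (1 − 0.3567) = 1.555
Css,max = 29.2 × 1.555 ≈ 45.4 mg/L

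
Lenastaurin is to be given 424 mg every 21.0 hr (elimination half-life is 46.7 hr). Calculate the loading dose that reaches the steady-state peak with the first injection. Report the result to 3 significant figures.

1580 mg

k = ln 2 / 46.7 = 0.01484 hr⁻¹
Accumulation ratio R = 1 / (1 − e^(−kτ)) = 1 / (1 − e^(−0.01484×21.0)) = 1 / (1 − 0.7322) = 3.734
Loading dose = maintenance dose × R = 424 × 3.734 ≈ 1580 mg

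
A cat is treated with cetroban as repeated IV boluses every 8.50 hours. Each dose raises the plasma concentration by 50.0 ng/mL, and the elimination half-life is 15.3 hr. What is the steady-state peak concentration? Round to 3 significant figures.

156 ng/mL

k = ln 2 / 15.3 = 0.04530 hr⁻¹
Fraction remaining after one interval: e^(−kτ) = e^(−0.04530 × 8.50) = 0.6804
R = 1 / (1 − 0.6804) = 3.129
Css,max = 50.0 × 3.129 ≈ 156 ng/mL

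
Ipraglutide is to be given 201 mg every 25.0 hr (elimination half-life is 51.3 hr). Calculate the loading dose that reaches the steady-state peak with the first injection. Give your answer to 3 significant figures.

k = ln 2 / 51.3 = 0.01351 hr⁻¹
Accumulation ratio R = 1 / (1 − e^(−kτ)) = 1 / (1 − e^(−0.01351×25.0)) = 1 / (1 − 0.7133) = 3.489
Loading dose = maintenance dose × R = 201 × 3.489 ≈ 701 mg

701 mg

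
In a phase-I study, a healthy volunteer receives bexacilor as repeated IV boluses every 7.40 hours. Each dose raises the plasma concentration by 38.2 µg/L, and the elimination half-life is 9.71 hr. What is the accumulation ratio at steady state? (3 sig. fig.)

2.44

k = ln 2 / 9.71 = 0.07138 hr⁻¹
Fraction remaining after one interval: e^(−kτ) = e^(−0.07138 × 7.40) = 0.5896
R = 1 / (1 − 0.5896) = 1 / 0.4104 ≈ 2.44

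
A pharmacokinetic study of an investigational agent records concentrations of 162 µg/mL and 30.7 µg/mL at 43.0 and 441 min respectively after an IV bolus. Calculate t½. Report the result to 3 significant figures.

166 minutes

k = ln(C₁/C₂) / (t₂ − t₁) = ln(162/30.7) / (441 − 43.0)
  = 1.663 / 398.0 = 0.004179 min⁻¹
t½ = ln 2 / k = ln 2 / 0.004179 ≈ 166 minutes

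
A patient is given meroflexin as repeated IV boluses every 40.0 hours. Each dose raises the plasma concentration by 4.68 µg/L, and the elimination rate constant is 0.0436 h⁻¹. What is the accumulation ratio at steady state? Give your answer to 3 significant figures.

Fraction remaining after one interval: e^(−kτ) = e^(−0.04360 × 40.0) = 0.1748
R = 1 / (1 − 0.1748) = 1 / 0.8252 ≈ 1.21

1.21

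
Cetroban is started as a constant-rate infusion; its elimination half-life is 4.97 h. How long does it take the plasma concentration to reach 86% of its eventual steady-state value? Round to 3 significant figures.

14.1 hours

k = ln 2 / 4.97 = 0.1395 h⁻¹
f = 1 − e^(−kt)  ⇒  t = −ln(1 − f) / k
t = −ln(1 − 0.86) / 0.1395 = 1.966 / 0.1395 ≈ 14.1 hours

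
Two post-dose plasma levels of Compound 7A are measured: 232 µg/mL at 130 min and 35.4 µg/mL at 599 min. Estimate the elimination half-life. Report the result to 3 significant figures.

k = ln(C₁/C₂) / (t₂ − t₁) = ln(232/35.4) / (599 − 130)
  = 1.880 / 469.0 = 0.004009 min⁻¹
t½ = ln 2 / k = ln 2 / 0.004009 ≈ 173 minutes

173 minutes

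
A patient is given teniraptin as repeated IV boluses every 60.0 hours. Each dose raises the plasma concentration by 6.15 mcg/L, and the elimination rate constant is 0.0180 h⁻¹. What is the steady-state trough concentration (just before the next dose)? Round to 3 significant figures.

Fraction remaining after one interval: e^(−kτ) = e^(−0.01800 × 60.0) = 0.3396
R = 1 / (1 − 0.3396) = 1.514
Css,max = 6.15 × 1.514 = 9.312 mcg/L
Css,min = Css,max × e^(−kτ) = 9.312 × 0.3396 ≈ 3.16 mcg/L

3.16 mcg/L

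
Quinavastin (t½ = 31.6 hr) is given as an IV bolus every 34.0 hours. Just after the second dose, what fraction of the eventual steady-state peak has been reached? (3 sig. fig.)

k = ln 2 / 31.6 = 0.02194 hr⁻¹
f_n = 1 − e^(−nkτ) = 1 − e^(−2 × 0.02194 × 34.0) = 1 − e^(−1.492) = 1 − 0.2250 ≈ 0.775

0.775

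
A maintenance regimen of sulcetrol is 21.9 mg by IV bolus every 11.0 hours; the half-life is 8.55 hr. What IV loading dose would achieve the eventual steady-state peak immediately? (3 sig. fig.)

37.1 mg

k = ln 2 / 8.55 = 0.08107 hr⁻¹
Accumulation ratio R = 1 / (1 − e^(−kτ)) = 1 / (1 − e^(−0.08107×11.0)) = 1 / (1 − 0.4099) = 1.695
Loading dose = maintenance dose × R = 21.9 × 1.695 ≈ 37.1 mg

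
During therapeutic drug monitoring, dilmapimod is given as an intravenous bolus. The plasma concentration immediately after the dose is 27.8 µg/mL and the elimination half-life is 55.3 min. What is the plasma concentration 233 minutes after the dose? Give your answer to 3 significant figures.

k = ln 2 / 55.3 = 0.01253 min⁻¹
233 min is 4.213 half-lives, so C = 27.8 × (1/2)^4.213 = 27.8 × 0.05391 ≈ 1.50 µg/mL

1.50 µg/mL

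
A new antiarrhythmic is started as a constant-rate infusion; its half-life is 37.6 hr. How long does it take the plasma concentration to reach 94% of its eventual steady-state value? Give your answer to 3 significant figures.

153 hours

k = ln 2 / 37.6 = 0.01843 hr⁻¹
f = 1 − e^(−kt)  ⇒  t = −ln(1 − f) / k
t = −ln(1 − 0.94) / 0.01843 = 2.813 / 0.01843 ≈ 153 hours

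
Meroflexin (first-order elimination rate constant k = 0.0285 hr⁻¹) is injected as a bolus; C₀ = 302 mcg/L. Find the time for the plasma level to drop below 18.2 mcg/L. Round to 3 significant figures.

98.6 hours

C(t) = C₀ e^(−kt)  ⇒  t = ln(C₀/C) / k
t = ln(302/18.2) / 0.02850 = 2.809 / 0.02850 ≈ 98.6 hours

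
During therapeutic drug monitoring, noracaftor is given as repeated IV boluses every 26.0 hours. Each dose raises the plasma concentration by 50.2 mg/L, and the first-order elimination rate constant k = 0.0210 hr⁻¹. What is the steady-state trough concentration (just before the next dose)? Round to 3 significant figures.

Fraction remaining after one interval: e^(−kτ) = e^(−0.02100 × 26.0) = 0.5793
R = 1 / (1 − 0.5793) = 2.377
Css,max = 50.2 × 2.377 = 119.3 mg/L
Css,min = Css,max × e^(−kτ) = 119.3 × 0.5793 ≈ 69.1 mg/L

69.1 mg/L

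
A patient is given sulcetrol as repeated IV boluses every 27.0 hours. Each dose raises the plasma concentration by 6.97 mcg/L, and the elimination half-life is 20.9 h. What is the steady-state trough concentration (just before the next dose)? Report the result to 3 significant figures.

k = ln 2 / 20.9 = 0.03316 h⁻¹
Fraction remaining after one interval: e^(−kτ) = e^(−0.03316 × 27.0) = 0.4084
R = 1 / (1 − 0.4084) = 1.690
Css,max = 6.97 × 1.690 = 11.78 mcg/L
Css,min = Css,max × e^(−kτ) = 11.78 × 0.4084 ≈ 4.81 mcg/L

4.81 mcg/L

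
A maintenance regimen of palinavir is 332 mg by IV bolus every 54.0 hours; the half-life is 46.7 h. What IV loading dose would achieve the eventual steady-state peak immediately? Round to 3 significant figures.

k = ln 2 / 46.7 = 0.01484 h⁻¹
Accumulation ratio R = 1 / (1 − e^(−kτ)) = 1 / (1 − e^(−0.01484×54.0)) = 1 / (1 − 0.4487) = 1.814
Loading dose = maintenance dose × R = 332 × 1.814 ≈ 602 mg

602 mg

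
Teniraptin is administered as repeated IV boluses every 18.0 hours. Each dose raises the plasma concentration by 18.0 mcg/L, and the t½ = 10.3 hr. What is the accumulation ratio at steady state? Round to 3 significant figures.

1.42

k = ln 2 / 10.3 = 0.06730 hr⁻¹
Fraction remaining after one interval: e^(−kτ) = e^(−0.06730 × 18.0) = 0.2978
R = 1 / (1 − 0.2978) = 1 / 0.7022 ≈ 1.42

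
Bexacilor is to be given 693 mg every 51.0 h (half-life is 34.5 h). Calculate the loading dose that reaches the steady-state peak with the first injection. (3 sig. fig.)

1080 mg

k = ln 2 / 34.5 = 0.02009 h⁻¹
Accumulation ratio R = 1 / (1 − e^(−kτ)) = 1 / (1 − e^(−0.02009×51.0)) = 1 / (1 − 0.3589) = 1.560
Loading dose = maintenance dose × R = 693 × 1.560 ≈ 1080 mg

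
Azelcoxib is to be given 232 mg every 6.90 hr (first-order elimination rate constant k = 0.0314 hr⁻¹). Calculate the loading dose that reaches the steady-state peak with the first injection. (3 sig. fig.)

1190 mg

Accumulation ratio R = 1 / (1 − e^(−kτ)) = 1 / (1 − e^(−0.03140×6.90)) = 1 / (1 − 0.8052) = 5.134
Loading dose = maintenance dose × R = 232 × 5.134 ≈ 1190 mg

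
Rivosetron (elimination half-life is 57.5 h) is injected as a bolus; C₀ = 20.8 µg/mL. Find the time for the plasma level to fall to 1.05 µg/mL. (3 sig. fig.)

248 hours

k = ln 2 / 57.5 = 0.01205 h⁻¹
C(t) = C₀ e^(−kt)  ⇒  t = ln(C₀/C) / k
t = ln(20.8/1.05) / 0.01205 = 2.986 / 0.01205 ≈ 248 hours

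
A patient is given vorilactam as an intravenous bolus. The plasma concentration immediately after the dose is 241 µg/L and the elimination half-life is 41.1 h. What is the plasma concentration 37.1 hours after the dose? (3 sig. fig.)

k = ln 2 / 41.1 = 0.01686 h⁻¹
C(t) = C₀ e^(−kt) = 241 × e^(−0.01686 × 37.1) = 241 × e^(−0.6257) = 241 × 0.5349 ≈ 129 µg/L

129 µg/L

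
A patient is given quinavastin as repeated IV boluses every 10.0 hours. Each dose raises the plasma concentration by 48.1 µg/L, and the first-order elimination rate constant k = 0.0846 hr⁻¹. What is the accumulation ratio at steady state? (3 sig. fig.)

Fraction remaining after one interval: e^(−kτ) = e^(−0.08460 × 10.0) = 0.4291
R = 1 / (1 − 0.4291) = 1 / 0.5709 ≈ 1.75

1.75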